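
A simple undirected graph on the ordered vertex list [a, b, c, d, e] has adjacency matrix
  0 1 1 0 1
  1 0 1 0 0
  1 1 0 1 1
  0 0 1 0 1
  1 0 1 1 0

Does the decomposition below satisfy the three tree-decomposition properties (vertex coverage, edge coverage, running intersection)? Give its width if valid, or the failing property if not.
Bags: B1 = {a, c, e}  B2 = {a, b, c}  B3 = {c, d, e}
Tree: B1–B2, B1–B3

Yes; width 2.

Vertex coverage: the bags together contain {a, b, c, d, e}, the full vertex set. Edge coverage: each edge of G has both endpoints in at least one bag. Running intersection: for every vertex, the bags containing it form a connected subtree. All three properties hold, so this is a valid tree decomposition of width max|bag| − 1 = 2, and hence tw(G) ≤ 2.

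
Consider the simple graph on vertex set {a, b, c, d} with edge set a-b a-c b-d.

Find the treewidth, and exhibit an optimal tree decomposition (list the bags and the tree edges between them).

Treewidth 1.
One optimal decomposition is:
Bags: B1 = {a, b}  B2 = {a, c}  B3 = {b, d}
Tree: B1–B2, B1–B3

Each bag holds 2 vertices, so the decomposition has width 1, which upper-bounds the treewidth. Since G has at least one edge (e.g. b–a), it is not an edgeless graph, so tw(G) ≥ 1. The upper and lower bounds meet at 1, so that is the treewidth.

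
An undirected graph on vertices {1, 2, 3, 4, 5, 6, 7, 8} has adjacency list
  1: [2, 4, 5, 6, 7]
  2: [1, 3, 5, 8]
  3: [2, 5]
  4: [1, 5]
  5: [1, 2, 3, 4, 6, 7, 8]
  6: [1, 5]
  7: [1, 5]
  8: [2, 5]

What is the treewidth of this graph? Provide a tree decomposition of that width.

Treewidth 2.
One such decomposition:
Bags: B1 = {1, 4, 5}  B2 = {1, 2, 5}  B3 = {2, 5, 8}  B4 = {2, 3, 5}  B5 = {1, 5, 6}  B6 = {1, 5, 7}
Tree: B1–B2, B2–B3, B3–B4, B2–B5, B1–B6

The largest bag has 3 vertices, giving width 2; this decomposition certifies tw(G) ≤ 2. For the lower bound, the 3 vertices {2, 5, 8} are pairwise adjacent, and any tree decomposition puts a clique entirely inside one bag — forcing width ≥ 2. Combining the bounds, tw(G) = 2.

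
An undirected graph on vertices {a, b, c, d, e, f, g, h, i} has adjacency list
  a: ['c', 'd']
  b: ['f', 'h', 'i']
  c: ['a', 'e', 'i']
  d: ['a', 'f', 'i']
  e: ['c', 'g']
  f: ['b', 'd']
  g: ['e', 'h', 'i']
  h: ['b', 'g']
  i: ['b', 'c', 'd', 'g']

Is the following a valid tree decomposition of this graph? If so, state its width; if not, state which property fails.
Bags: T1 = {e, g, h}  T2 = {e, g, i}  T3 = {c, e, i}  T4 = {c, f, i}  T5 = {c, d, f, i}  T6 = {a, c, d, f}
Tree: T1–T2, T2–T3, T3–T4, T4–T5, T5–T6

No — vertex b appears in no bag.

A tree decomposition must satisfy three properties: every vertex lies in some bag; for every edge, both endpoints lie together in some bag; and for every vertex, the bags containing it form a connected subtree. Here vertex b appears in no bag, so the decomposition is invalid.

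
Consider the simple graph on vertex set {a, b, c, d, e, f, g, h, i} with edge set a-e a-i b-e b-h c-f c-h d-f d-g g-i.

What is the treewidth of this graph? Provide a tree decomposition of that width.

The largest bag has 3 vertices, giving width 2; this decomposition certifies tw(G) ≤ 2. The edges i–g–d–f–c–h–b–e–a–i form a cycle, so G is not a tree and its treewidth is at least 2. Combining the bounds, tw(G) = 2.

Treewidth 2.
Bags: B1 = {d, g, i}  B2 = {d, f, i}  B3 = {c, f, i}  B4 = {c, h, i}  B5 = {b, h, i}  B6 = {b, e, i}  B7 = {a, e, i}
Tree: B1–B2, B2–B3, B3–B4, B4–B5, B5–B6, B6–B7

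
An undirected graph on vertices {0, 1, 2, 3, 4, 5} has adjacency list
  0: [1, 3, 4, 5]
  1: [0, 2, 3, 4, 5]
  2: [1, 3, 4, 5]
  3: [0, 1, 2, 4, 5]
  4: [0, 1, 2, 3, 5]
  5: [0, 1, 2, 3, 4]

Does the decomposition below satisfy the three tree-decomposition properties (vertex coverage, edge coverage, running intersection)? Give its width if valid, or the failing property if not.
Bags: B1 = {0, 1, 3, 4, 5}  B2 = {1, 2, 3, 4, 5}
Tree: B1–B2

Vertex coverage: the bags together contain {0, 1, 2, 3, 4, 5}, the full vertex set. Edge coverage: each edge of G has both endpoints in at least one bag. Running intersection: for every vertex, the bags containing it form a connected subtree. All three properties hold, so this is a valid tree decomposition of width max|bag| − 1 = 4, and hence tw(G) ≤ 4.

Yes; width 4.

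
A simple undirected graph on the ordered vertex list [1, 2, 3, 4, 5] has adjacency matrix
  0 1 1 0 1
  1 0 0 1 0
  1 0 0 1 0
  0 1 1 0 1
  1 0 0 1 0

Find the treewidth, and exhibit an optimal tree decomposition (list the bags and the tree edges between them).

Treewidth 2.
One such decomposition:
Bags: B1 = {1, 4, 5}  B2 = {1, 2, 4}  B3 = {1, 3, 4}
Tree: B1–B2, B2–B3

Every bag has size at most 3, so the width is 3 − 1 = 2 and tw(G) ≤ 2. Since 5–1–2–4–5 is a cycle in G, G is not acyclic. Forests are exactly the graphs of treewidth ≤ 1, so tw(G) ≥ 2. Hence tw(G) = 2 exactly.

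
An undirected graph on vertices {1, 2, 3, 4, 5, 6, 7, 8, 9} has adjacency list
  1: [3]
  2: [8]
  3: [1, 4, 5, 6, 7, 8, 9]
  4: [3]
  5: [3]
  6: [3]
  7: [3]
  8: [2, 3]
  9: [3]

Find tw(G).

1

A width-1 tree decomposition is:
Bags: B1 = {3, 8}  B2 = {3, 4}  B3 = {3, 5}  B4 = {3, 6}  B5 = {1, 3}  B6 = {2, 8}  B7 = {3, 9}  B8 = {3, 7}
Tree: B1–B2, B1–B3, B3–B4, B2–B5, B1–B6, B2–B7, B1–B8
Each bag holds 2 vertices, so the decomposition has width 1, which upper-bounds the treewidth. G has an edge, so its treewidth is at least 1. Hence tw(G) = 1 exactly.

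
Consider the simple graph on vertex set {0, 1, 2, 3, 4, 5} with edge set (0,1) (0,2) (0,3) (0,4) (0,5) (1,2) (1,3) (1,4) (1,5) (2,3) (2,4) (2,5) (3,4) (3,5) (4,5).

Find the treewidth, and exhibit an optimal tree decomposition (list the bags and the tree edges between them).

A single bag containing all 6 vertices is trivially a valid decomposition of width 5. On the other hand G contains the 6-clique {0, 1, 2, 3, 4, 5}. A clique must lie in a single bag of any decomposition, so no decomposition can have width below 5. Hence tw(G) = 5 exactly.

Treewidth 5.
Bags: B1 = {0, 1, 2, 3, 4, 5}
Tree: (single bag)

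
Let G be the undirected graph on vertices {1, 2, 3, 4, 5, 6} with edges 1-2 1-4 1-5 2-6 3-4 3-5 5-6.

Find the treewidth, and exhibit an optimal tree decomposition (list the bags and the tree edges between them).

The largest bag has 3 vertices, giving width 2; this decomposition certifies tw(G) ≤ 2. For the lower bound, G contains the cycle 6–2–1–5–6, so G is not a forest; only forests have treewidth ≤ 1, hence tw(G) ≥ 2. Hence tw(G) = 2 exactly.

Treewidth 2.
One optimal decomposition is:
Bags: B1 = {2, 5, 6}  B2 = {1, 2, 5}  B3 = {1, 3, 5}  B4 = {1, 3, 4}
Tree: B1–B2, B2–B3, B3–B4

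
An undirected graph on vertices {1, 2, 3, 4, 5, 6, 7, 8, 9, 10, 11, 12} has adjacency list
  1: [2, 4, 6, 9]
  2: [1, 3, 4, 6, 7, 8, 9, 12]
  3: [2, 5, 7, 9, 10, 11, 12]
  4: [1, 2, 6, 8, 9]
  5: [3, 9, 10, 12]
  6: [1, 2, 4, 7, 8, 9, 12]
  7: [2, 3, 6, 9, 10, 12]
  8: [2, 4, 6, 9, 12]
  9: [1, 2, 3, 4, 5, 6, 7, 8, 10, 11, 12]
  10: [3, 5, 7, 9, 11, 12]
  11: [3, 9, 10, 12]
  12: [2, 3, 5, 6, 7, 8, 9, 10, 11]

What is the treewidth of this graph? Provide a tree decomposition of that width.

Treewidth 4.
One such decomposition:
Bags: B1 = {2, 3, 7, 9, 12}  B2 = {2, 6, 7, 9, 12}  B3 = {2, 6, 8, 9, 12}  B4 = {2, 4, 6, 8, 9}  B5 = {3, 7, 9, 10, 12}  B6 = {3, 5, 9, 10, 12}  B7 = {3, 9, 10, 11, 12}  B8 = {1, 2, 4, 6, 9}
Tree: B1–B2, B2–B3, B3–B4, B1–B5, B5–B6, B5–B7, B4–B8

Each bag holds 5 vertices, so the decomposition has width 4, which upper-bounds the treewidth. For the lower bound, the 5 vertices {1, 2, 4, 6, 9} are pairwise adjacent, and any tree decomposition puts a clique entirely inside one bag — forcing width ≥ 4. Hence tw(G) = 4 exactly.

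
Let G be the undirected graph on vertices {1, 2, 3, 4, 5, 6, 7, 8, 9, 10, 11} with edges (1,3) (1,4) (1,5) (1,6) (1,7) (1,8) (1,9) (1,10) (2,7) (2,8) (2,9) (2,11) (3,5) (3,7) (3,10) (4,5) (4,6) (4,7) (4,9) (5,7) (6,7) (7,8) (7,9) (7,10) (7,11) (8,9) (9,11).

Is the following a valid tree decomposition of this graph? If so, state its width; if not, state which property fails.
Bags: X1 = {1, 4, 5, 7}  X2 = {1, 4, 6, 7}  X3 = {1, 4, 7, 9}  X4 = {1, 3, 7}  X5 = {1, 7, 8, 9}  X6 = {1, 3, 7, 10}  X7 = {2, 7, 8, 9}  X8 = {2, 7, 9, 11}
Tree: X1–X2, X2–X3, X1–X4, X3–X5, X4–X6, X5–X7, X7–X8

A tree decomposition must satisfy three properties: every vertex lies in some bag; for every edge, both endpoints lie together in some bag; and for every vertex, the bags containing it form a connected subtree. Here edge (5,3) lies in no bag, so the decomposition is invalid.

No — edge (5,3) lies in no bag.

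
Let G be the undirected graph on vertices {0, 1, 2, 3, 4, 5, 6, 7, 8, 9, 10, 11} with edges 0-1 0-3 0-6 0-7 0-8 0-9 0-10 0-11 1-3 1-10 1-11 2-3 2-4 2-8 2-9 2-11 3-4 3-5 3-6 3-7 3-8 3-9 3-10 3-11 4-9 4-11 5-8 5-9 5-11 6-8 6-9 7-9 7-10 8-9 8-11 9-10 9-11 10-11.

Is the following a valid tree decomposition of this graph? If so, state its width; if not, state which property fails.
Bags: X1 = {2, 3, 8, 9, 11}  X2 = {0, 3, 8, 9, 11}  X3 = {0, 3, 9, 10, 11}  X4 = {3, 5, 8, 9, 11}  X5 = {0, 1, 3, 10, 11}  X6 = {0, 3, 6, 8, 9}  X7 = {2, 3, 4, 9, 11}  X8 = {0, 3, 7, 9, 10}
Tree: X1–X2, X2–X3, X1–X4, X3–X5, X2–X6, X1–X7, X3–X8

Every vertex of G appears in some bag (union = {0, 1, 2, 3, 4, 5, 6, 7, 8, 9, 10, 11}); every edge is covered by a bag; and for each vertex v the set of bags containing v is connected in the bag tree. The decomposition is therefore valid. The largest bag has 5 vertices, so the width is 4.

Yes; width 4.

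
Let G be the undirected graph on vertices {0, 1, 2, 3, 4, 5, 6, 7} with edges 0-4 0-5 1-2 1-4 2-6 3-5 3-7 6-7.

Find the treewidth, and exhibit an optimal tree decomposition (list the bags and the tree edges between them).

Treewidth 2.
One optimal decomposition is:
Bags: B1 = {3, 6, 7}  B2 = {2, 3, 6}  B3 = {1, 2, 3}  B4 = {1, 3, 4}  B5 = {0, 3, 4}  B6 = {0, 3, 5}
Tree: B1–B2, B2–B3, B3–B4, B4–B5, B5–B6

Every bag has size at most 3, so the width is 3 − 1 = 2 and tw(G) ≤ 2. Since 3–7–6–2–1–4–0–5–3 is a cycle in G, G is not acyclic. Forests are exactly the graphs of treewidth ≤ 1, so tw(G) ≥ 2. Hence tw(G) = 2 exactly.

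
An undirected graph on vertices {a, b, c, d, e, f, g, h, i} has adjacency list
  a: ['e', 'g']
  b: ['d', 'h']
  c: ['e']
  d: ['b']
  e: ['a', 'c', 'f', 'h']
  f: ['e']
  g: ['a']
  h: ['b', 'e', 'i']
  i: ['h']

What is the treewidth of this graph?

1

A width-1 tree decomposition is:
Bags: B1 = {b, h}  B2 = {e, h}  B3 = {c, e}  B4 = {h, i}  B5 = {a, e}  B6 = {b, d}  B7 = {e, f}  B8 = {a, g}
Tree: B1–B2, B2–B3, B1–B4, B2–B5, B1–B6, B5–B7, B5–B8
Each bag holds 2 vertices, so the decomposition has width 1, which upper-bounds the treewidth. G has an edge, so its treewidth is at least 1. The upper and lower bounds meet at 1, so that is the treewidth.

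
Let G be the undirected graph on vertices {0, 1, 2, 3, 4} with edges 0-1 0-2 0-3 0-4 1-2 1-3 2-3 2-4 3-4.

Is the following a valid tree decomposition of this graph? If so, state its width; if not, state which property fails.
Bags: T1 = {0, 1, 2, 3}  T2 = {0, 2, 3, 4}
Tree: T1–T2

Every vertex of G appears in some bag (union = {0, 1, 2, 3, 4}); every edge is covered by a bag; and for each vertex v the set of bags containing v is connected in the bag tree. The decomposition is therefore valid. The largest bag has 4 vertices, so the width is 3.

Yes; width 3.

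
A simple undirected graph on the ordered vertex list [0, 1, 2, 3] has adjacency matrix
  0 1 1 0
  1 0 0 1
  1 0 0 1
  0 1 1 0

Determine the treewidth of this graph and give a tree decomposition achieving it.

Treewidth 2.
One optimal decomposition is:
Bags: B1 = {0, 1, 3}  B2 = {0, 2, 3}
Tree: B1–B2

Each bag holds 3 vertices, so the decomposition has width 2, which upper-bounds the treewidth. Since 3–1–0–2–3 is a cycle in G, G is not acyclic. Forests are exactly the graphs of treewidth ≤ 1, so tw(G) ≥ 2. Therefore the treewidth is 2.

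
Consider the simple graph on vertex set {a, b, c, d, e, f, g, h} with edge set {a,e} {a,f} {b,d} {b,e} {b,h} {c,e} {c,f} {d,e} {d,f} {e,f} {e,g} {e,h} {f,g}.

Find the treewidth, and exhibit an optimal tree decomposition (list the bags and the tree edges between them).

Treewidth 2.
One such decomposition:
Bags: B1 = {b, d, e}  B2 = {d, e, f}  B3 = {e, f, g}  B4 = {b, e, h}  B5 = {c, e, f}  B6 = {a, e, f}
Tree: B1–B2, B2–B3, B1–B4, B3–B5, B2–B6

Every bag has size at most 3, so the width is 3 − 1 = 2 and tw(G) ≤ 2. For the lower bound, the 3 vertices {b, e, h} are pairwise adjacent, and any tree decomposition puts a clique entirely inside one bag — forcing width ≥ 2. Hence tw(G) = 2 exactly.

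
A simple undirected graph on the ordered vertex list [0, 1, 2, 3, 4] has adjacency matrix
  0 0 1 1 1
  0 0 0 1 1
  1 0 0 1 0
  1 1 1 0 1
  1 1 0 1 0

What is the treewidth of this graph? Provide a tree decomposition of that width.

Treewidth 2.
One optimal decomposition is:
Bags: B1 = {0, 3, 4}  B2 = {1, 3, 4}  B3 = {0, 2, 3}
Tree: B1–B2, B1–B3

Every bag has size at most 3, so the width is 3 − 1 = 2 and tw(G) ≤ 2. For the lower bound, the 3 vertices {0, 2, 3} are pairwise adjacent, and any tree decomposition puts a clique entirely inside one bag — forcing width ≥ 2. Combining the bounds, tw(G) = 2.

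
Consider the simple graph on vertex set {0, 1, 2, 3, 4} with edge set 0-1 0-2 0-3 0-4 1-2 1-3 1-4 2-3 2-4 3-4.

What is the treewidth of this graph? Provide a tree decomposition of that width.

Treewidth 4.
Bags: B1 = {0, 1, 2, 3, 4}
Tree: (single bag)

A single bag containing all 5 vertices is trivially a valid decomposition of width 4. On the other hand G contains the 5-clique {0, 1, 2, 3, 4}. A clique must lie in a single bag of any decomposition, so no decomposition can have width below 4. Hence tw(G) = 4 exactly.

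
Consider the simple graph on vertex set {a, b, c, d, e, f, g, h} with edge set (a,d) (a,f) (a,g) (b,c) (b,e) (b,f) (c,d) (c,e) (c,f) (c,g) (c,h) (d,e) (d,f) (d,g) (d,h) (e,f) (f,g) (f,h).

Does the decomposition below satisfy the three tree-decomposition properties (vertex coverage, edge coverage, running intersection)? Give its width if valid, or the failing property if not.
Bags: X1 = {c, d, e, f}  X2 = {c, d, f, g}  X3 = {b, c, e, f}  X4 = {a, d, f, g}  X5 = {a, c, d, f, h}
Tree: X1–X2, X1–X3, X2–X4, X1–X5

No — bags containing vertex a are not connected in the tree.

A tree decomposition must satisfy three properties: every vertex lies in some bag; for every edge, both endpoints lie together in some bag; and for every vertex, the bags containing it form a connected subtree. Here bags containing vertex a are not connected in the tree, so the decomposition is invalid.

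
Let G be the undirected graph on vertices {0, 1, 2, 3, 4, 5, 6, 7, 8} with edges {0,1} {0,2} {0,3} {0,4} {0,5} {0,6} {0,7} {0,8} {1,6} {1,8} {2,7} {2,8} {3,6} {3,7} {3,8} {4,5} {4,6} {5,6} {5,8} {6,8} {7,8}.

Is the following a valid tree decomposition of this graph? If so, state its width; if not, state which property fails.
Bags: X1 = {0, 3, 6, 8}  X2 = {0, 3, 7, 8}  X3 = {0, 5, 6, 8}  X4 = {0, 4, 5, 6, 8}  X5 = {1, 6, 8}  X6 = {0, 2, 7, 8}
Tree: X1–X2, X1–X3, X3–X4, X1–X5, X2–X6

A tree decomposition must satisfy three properties: every vertex lies in some bag; for every edge, both endpoints lie together in some bag; and for every vertex, the bags containing it form a connected subtree. Here edge (0,1) lies in no bag, so the decomposition is invalid.

No — edge (0,1) lies in no bag.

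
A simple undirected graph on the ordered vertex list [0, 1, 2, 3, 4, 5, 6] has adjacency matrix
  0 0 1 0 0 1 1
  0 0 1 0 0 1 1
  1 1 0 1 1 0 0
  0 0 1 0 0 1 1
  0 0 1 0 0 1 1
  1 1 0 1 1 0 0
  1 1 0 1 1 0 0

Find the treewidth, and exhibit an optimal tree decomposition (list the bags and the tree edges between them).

Treewidth 3.
One such decomposition:
Bags: B1 = {2, 3, 5, 6}  B2 = {2, 4, 5, 6}  B3 = {0, 2, 5, 6}  B4 = {1, 2, 5, 6}
Tree: B1–B2, B2–B3, B3–B4

The largest bag has 4 vertices, giving width 3; this decomposition certifies tw(G) ≤ 3. For the lower bound: the 4 vertex sets {2,3}, {4,6}, {5}, {0} are disjoint, each induces a connected subgraph, and every pair is joined by at least one edge of G. Contracting each set to a single vertex therefore yields K_{4} as a minor, and since treewidth is minor-monotone, tw(G) ≥ tw(K_{4}) = 3. Therefore the treewidth is 3.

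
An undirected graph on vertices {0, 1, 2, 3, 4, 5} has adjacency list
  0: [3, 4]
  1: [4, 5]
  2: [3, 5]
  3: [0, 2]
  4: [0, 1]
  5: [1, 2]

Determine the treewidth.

2

A width-2 tree decomposition is:
Bags: B1 = {0, 1, 4}  B2 = {0, 1, 5}  B3 = {0, 2, 5}  B4 = {0, 2, 3}
Tree: B1–B2, B2–B3, B3–B4
Each bag holds 3 vertices, so the decomposition has width 2, which upper-bounds the treewidth. For the lower bound, G contains the cycle 0–4–1–5–2–3–0, so G is not a forest; only forests have treewidth ≤ 1, hence tw(G) ≥ 2. The upper and lower bounds meet at 2, so that is the treewidth.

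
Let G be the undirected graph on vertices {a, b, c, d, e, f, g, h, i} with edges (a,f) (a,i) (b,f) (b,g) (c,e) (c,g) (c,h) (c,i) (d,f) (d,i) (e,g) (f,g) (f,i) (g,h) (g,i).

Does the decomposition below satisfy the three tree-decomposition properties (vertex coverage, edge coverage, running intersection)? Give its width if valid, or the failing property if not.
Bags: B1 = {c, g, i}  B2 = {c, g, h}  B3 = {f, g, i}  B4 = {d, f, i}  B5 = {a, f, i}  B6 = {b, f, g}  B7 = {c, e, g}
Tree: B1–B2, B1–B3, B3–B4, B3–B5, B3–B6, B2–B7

Yes; width 2.

Checking the three conditions: (i) the bags cover all of {a, b, c, d, e, f, g, h, i}; (ii) for each edge, some bag contains both endpoints; (iii) the bags containing any fixed vertex form a subtree. All hold, so the decomposition is valid with width 3 − 1 = 2.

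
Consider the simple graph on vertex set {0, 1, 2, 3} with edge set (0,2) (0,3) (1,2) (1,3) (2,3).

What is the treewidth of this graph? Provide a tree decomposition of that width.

Treewidth 2.
One such decomposition:
Bags: B1 = {1, 2, 3}  B2 = {0, 2, 3}
Tree: B1–B2

Every bag has size at most 3, so the width is 3 − 1 = 2 and tw(G) ≤ 2. Conversely, {0, 2, 3} is a clique of size 3, and the vertices of any clique must share a bag in every tree decomposition; so some bag has ≥ 3 vertices and tw(G) ≥ 2. Therefore the treewidth is 2.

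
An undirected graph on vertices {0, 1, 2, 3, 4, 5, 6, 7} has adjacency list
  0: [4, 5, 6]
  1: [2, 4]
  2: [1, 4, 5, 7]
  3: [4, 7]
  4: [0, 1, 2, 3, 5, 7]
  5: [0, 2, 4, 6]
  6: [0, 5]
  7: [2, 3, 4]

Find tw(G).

2

A width-2 tree decomposition is:
Bags: B1 = {2, 4, 5}  B2 = {1, 2, 4}  B3 = {0, 4, 5}  B4 = {0, 5, 6}  B5 = {2, 4, 7}  B6 = {3, 4, 7}
Tree: B1–B2, B1–B3, B3–B4, B2–B5, B5–B6
The largest bag has 3 vertices, giving width 2; this decomposition certifies tw(G) ≤ 2. On the other hand G contains the 3-clique {0, 4, 5}. A clique must lie in a single bag of any decomposition, so no decomposition can have width below 2. The upper and lower bounds meet at 2, so that is the treewidth.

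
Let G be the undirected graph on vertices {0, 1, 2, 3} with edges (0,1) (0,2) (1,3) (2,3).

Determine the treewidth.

A width-2 tree decomposition is:
Bags: B1 = {0, 1, 3}  B2 = {0, 2, 3}
Tree: B1–B2
Every bag has size at most 3, so the width is 3 − 1 = 2 and tw(G) ≤ 2. The edges 3–1–0–2–3 form a cycle, so G is not a tree and its treewidth is at least 2. Hence tw(G) = 2 exactly.

2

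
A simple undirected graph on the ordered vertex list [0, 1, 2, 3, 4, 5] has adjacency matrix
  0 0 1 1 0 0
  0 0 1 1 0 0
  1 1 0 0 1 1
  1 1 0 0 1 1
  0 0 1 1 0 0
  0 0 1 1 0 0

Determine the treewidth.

A width-2 tree decomposition is:
Bags: B1 = {0, 2, 3}  B2 = {1, 2, 3}  B3 = {2, 3, 5}  B4 = {2, 3, 4}
Tree: B1–B2, B2–B3, B3–B4
The largest bag has 3 vertices, giving width 2; this decomposition certifies tw(G) ≤ 2. For the lower bound, G contains the cycle 3–0–2–1–3, so G is not a forest; only forests have treewidth ≤ 1, hence tw(G) ≥ 2. Hence tw(G) = 2 exactly.

2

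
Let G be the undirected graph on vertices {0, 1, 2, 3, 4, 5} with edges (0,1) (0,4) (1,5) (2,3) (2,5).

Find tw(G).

1

A width-1 tree decomposition is:
Bags: B1 = {2, 3}  B2 = {2, 5}  B3 = {1, 5}  B4 = {0, 1}  B5 = {0, 4}
Tree: B1–B2, B2–B3, B3–B4, B4–B5
Each bag holds 2 vertices, so the decomposition has width 1, which upper-bounds the treewidth. G has an edge, so its treewidth is at least 1. Combining the bounds, tw(G) = 1.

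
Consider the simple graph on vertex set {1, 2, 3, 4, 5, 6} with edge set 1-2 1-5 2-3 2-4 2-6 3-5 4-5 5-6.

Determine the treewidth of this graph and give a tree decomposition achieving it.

Treewidth 2.
Bags: B1 = {2, 3, 5}  B2 = {2, 4, 5}  B3 = {1, 2, 5}  B4 = {2, 5, 6}
Tree: B1–B2, B2–B3, B3–B4

Every bag has size at most 3, so the width is 3 − 1 = 2 and tw(G) ≤ 2. For the lower bound, G contains the cycle 5–3–2–4–5, so G is not a forest; only forests have treewidth ≤ 1, hence tw(G) ≥ 2. Therefore the treewidth is 2.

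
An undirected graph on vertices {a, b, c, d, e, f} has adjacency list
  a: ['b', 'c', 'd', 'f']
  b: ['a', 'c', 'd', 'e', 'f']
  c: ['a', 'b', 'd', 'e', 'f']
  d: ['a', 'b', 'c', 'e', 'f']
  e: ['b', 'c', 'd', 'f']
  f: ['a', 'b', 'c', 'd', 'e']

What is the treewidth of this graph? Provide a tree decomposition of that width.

Treewidth 4.
One optimal decomposition is:
Bags: B1 = {b, c, d, e, f}  B2 = {a, b, c, d, f}
Tree: B1–B2

Each bag holds 5 vertices, so the decomposition has width 4, which upper-bounds the treewidth. For the lower bound, the 5 vertices {b, c, d, e, f} are pairwise adjacent, and any tree decomposition puts a clique entirely inside one bag — forcing width ≥ 4. Hence tw(G) = 4 exactly.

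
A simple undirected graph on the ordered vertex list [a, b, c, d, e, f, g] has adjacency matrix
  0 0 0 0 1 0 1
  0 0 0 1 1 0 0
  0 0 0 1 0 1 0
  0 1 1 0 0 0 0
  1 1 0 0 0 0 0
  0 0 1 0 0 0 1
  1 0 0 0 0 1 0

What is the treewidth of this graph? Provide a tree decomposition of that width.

Treewidth 2.
One such decomposition:
Bags: B1 = {a, e, g}  B2 = {b, e, g}  B3 = {b, d, g}  B4 = {c, d, g}  B5 = {c, f, g}
Tree: B1–B2, B2–B3, B3–B4, B4–B5

Every bag has size at most 3, so the width is 3 − 1 = 2 and tw(G) ≤ 2. Since g–a–e–b–d–c–f–g is a cycle in G, G is not acyclic. Forests are exactly the graphs of treewidth ≤ 1, so tw(G) ≥ 2. The upper and lower bounds meet at 2, so that is the treewidth.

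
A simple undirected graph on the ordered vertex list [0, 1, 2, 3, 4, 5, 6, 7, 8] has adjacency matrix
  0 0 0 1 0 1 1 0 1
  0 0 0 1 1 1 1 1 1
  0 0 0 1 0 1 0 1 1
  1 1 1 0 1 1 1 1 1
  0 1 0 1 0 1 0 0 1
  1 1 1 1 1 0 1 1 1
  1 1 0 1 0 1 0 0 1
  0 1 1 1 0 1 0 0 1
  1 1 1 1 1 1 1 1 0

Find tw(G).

4

A width-4 tree decomposition is:
Bags: B1 = {1, 3, 5, 6, 8}  B2 = {1, 3, 5, 7, 8}  B3 = {2, 3, 5, 7, 8}  B4 = {0, 3, 5, 6, 8}  B5 = {1, 3, 4, 5, 8}
Tree: B1–B2, B2–B3, B1–B4, B1–B5
Every bag has size at most 5, so the width is 5 − 1 = 4 and tw(G) ≤ 4. Conversely, {0, 3, 5, 6, 8} is a clique of size 5, and the vertices of any clique must share a bag in every tree decomposition; so some bag has ≥ 5 vertices and tw(G) ≥ 4. Hence tw(G) = 4 exactly.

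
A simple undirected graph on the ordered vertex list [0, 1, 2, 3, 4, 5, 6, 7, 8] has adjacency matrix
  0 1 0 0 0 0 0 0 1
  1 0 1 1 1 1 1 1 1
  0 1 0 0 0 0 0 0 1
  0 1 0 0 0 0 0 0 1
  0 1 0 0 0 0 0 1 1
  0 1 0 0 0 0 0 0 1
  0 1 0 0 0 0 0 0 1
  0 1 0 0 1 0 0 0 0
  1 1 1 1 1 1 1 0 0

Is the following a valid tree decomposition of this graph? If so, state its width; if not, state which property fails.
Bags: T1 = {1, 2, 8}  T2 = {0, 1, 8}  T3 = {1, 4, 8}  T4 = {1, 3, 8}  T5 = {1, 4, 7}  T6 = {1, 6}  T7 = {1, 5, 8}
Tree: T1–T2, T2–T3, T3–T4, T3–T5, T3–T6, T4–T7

No — edge (8,6) lies in no bag.

A tree decomposition must satisfy three properties: every vertex lies in some bag; for every edge, both endpoints lie together in some bag; and for every vertex, the bags containing it form a connected subtree. Here edge (8,6) lies in no bag, so the decomposition is invalid.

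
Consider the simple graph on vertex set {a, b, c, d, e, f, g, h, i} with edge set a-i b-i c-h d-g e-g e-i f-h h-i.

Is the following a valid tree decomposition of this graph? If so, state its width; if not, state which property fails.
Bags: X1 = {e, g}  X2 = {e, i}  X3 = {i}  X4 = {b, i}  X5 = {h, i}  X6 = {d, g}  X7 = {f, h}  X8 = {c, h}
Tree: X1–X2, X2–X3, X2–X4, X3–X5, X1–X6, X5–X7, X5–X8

A tree decomposition must satisfy three properties: every vertex lies in some bag; for every edge, both endpoints lie together in some bag; and for every vertex, the bags containing it form a connected subtree. Here vertex a appears in no bag, so the decomposition is invalid.

No — vertex a appears in no bag.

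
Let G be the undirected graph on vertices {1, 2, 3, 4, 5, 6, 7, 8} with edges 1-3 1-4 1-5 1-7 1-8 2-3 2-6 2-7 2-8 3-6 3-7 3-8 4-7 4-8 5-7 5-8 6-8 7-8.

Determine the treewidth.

3

A width-3 tree decomposition is:
Bags: B1 = {1, 4, 7, 8}  B2 = {1, 3, 7, 8}  B3 = {2, 3, 7, 8}  B4 = {2, 3, 6, 8}  B5 = {1, 5, 7, 8}
Tree: B1–B2, B2–B3, B3–B4, B1–B5
Every bag has size at most 4, so the width is 4 − 1 = 3 and tw(G) ≤ 3. On the other hand G contains the 4-clique {2, 3, 6, 8}. A clique must lie in a single bag of any decomposition, so no decomposition can have width below 3. Therefore the treewidth is 3.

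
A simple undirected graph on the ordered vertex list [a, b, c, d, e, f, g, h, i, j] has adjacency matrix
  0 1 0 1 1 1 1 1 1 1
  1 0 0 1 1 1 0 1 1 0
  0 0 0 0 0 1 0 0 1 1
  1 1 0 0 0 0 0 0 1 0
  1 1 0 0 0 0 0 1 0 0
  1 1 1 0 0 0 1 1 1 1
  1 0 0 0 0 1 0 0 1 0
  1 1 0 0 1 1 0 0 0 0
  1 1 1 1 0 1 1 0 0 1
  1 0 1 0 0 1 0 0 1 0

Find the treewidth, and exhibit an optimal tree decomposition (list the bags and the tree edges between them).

The largest bag has 4 vertices, giving width 3; this decomposition certifies tw(G) ≤ 3. On the other hand G contains the 4-clique {c, f, i, j}. A clique must lie in a single bag of any decomposition, so no decomposition can have width below 3. Hence tw(G) = 3 exactly.

Treewidth 3.
Bags: B1 = {a, f, i, j}  B2 = {a, b, f, i}  B3 = {a, b, d, i}  B4 = {c, f, i, j}  B5 = {a, b, f, h}  B6 = {a, b, e, h}  B7 = {a, f, g, i}
Tree: B1–B2, B2–B3, B1–B4, B2–B5, B5–B6, B1–B7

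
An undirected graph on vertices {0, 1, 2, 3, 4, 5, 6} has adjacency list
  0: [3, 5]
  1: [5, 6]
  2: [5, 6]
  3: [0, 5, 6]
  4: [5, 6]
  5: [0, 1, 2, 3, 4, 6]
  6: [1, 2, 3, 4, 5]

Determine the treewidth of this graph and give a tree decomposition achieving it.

The largest bag has 3 vertices, giving width 2; this decomposition certifies tw(G) ≤ 2. For the lower bound, the 3 vertices {0, 3, 5} are pairwise adjacent, and any tree decomposition puts a clique entirely inside one bag — forcing width ≥ 2. Combining the bounds, tw(G) = 2.

Treewidth 2.
One optimal decomposition is:
Bags: B1 = {1, 5, 6}  B2 = {2, 5, 6}  B3 = {3, 5, 6}  B4 = {4, 5, 6}  B5 = {0, 3, 5}
Tree: B1–B2, B1–B3, B1–B4, B3–B5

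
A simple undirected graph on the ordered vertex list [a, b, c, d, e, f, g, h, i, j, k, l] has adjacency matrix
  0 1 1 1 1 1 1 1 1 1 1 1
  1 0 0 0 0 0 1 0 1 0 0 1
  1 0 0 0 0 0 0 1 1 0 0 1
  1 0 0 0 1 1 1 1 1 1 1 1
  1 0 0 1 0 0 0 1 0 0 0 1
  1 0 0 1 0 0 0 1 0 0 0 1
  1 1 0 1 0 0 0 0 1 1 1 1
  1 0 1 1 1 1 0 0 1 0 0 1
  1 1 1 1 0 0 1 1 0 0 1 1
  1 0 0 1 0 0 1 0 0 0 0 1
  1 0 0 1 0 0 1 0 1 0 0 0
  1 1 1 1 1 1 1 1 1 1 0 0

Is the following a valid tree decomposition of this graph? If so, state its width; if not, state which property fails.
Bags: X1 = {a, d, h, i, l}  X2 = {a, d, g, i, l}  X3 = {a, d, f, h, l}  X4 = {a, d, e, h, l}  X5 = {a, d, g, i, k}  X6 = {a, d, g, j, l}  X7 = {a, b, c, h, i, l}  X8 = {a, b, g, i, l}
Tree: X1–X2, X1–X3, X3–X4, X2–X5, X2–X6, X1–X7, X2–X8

No — bags containing vertex b are not connected in the tree.

A tree decomposition must satisfy three properties: every vertex lies in some bag; for every edge, both endpoints lie together in some bag; and for every vertex, the bags containing it form a connected subtree. Here bags containing vertex b are not connected in the tree, so the decomposition is invalid.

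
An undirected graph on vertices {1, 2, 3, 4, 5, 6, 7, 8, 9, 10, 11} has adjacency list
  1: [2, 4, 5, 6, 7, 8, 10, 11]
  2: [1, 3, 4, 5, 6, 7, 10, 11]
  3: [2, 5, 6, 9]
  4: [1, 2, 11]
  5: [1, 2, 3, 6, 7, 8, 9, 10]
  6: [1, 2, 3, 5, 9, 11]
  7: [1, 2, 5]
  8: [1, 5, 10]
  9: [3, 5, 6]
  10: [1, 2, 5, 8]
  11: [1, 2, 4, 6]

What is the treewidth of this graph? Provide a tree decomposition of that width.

Every bag has size at most 4, so the width is 4 − 1 = 3 and tw(G) ≤ 3. On the other hand G contains the 4-clique {1, 5, 8, 10}. A clique must lie in a single bag of any decomposition, so no decomposition can have width below 3. Combining the bounds, tw(G) = 3.

Treewidth 3.
Bags: B1 = {1, 2, 5, 6}  B2 = {2, 3, 5, 6}  B3 = {1, 2, 6, 11}  B4 = {1, 2, 5, 7}  B5 = {1, 2, 5, 10}  B6 = {3, 5, 6, 9}  B7 = {1, 2, 4, 11}  B8 = {1, 5, 8, 10}
Tree: B1–B2, B1–B3, B1–B4, B1–B5, B2–B6, B3–B7, B5–B8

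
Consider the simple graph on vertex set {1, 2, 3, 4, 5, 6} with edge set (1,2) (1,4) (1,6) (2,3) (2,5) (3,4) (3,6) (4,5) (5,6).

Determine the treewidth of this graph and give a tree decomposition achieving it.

Each bag holds 4 vertices, so the decomposition has width 3, which upper-bounds the treewidth. For the lower bound: the 4 vertex sets {1,2}, {5,6}, {3}, {4} are disjoint, each induces a connected subgraph, and every pair is joined by at least one edge of G. Contracting each set to a single vertex therefore yields K_{4} as a minor, and since treewidth is minor-monotone, tw(G) ≥ tw(K_{4}) = 3. Therefore the treewidth is 3.

Treewidth 3.
Bags: B1 = {1, 2, 3, 5}  B2 = {1, 3, 5, 6}  B3 = {1, 3, 4, 5}
Tree: B1–B2, B2–B3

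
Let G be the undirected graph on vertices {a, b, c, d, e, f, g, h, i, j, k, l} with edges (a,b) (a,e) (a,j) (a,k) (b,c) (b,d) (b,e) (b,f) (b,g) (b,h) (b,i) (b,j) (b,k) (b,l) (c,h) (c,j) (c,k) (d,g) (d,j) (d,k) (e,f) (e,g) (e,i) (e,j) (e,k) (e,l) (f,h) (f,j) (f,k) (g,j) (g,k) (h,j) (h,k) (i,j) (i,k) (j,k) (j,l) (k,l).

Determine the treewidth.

4

A width-4 tree decomposition is:
Bags: B1 = {b, e, g, j, k}  B2 = {a, b, e, j, k}  B3 = {b, e, f, j, k}  B4 = {b, f, h, j, k}  B5 = {b, e, j, k, l}  B6 = {b, c, h, j, k}  B7 = {b, e, i, j, k}  B8 = {b, d, g, j, k}
Tree: B1–B2, B1–B3, B3–B4, B2–B5, B4–B6, B5–B7, B1–B8
Every bag has size at most 5, so the width is 5 − 1 = 4 and tw(G) ≤ 4. Conversely, {b, d, g, j, k} is a clique of size 5, and the vertices of any clique must share a bag in every tree decomposition; so some bag has ≥ 5 vertices and tw(G) ≥ 4. The upper and lower bounds meet at 4, so that is the treewidth.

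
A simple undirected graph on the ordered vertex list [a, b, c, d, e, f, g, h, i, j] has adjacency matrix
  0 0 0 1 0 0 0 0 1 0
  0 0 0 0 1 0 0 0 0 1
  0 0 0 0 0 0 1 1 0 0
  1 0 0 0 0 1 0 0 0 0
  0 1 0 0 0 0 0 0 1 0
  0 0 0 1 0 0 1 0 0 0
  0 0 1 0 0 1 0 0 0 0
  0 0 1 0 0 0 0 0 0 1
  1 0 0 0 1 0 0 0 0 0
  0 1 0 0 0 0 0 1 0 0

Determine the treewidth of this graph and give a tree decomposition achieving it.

Every bag has size at most 3, so the width is 3 − 1 = 2 and tw(G) ≤ 2. For the lower bound, G contains the cycle a–i–e–b–j–h–c–g–f–d–a, so G is not a forest; only forests have treewidth ≤ 1, hence tw(G) ≥ 2. The upper and lower bounds meet at 2, so that is the treewidth.

Treewidth 2.
Bags: B1 = {a, e, i}  B2 = {a, b, e}  B3 = {a, b, j}  B4 = {a, h, j}  B5 = {a, c, h}  B6 = {a, c, g}  B7 = {a, f, g}  B8 = {a, d, f}
Tree: B1–B2, B2–B3, B3–B4, B4–B5, B5–B6, B6–B7, B7–B8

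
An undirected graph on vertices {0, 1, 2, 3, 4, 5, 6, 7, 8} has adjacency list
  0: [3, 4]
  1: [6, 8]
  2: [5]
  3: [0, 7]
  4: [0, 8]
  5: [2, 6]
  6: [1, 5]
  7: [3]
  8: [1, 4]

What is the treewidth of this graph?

A width-1 tree decomposition is:
Bags: B1 = {2, 5}  B2 = {5, 6}  B3 = {1, 6}  B4 = {1, 8}  B5 = {4, 8}  B6 = {0, 4}  B7 = {0, 3}  B8 = {3, 7}
Tree: B1–B2, B2–B3, B3–B4, B4–B5, B5–B6, B6–B7, B7–B8
Each bag holds 2 vertices, so the decomposition has width 1, which upper-bounds the treewidth. Since G has at least one edge (e.g. 2–5), it is not an edgeless graph, so tw(G) ≥ 1. Therefore the treewidth is 1.

1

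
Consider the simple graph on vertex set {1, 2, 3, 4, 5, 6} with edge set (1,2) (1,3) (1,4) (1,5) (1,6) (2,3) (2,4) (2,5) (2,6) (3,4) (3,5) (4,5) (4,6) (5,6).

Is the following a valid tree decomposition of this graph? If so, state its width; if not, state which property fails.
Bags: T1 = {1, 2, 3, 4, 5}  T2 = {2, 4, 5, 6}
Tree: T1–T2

A tree decomposition must satisfy three properties: every vertex lies in some bag; for every edge, both endpoints lie together in some bag; and for every vertex, the bags containing it form a connected subtree. Here edge (1,6) lies in no bag, so the decomposition is invalid.

No — edge (1,6) lies in no bag.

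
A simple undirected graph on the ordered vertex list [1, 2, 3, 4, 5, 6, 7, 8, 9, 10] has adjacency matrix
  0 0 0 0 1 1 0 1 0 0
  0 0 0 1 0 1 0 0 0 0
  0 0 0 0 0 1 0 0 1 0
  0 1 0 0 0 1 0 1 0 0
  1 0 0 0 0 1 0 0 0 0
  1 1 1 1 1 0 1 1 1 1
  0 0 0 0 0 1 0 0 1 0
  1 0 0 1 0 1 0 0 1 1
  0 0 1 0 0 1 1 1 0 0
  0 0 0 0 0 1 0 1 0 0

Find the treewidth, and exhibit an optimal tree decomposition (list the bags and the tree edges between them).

Each bag holds 3 vertices, so the decomposition has width 2, which upper-bounds the treewidth. On the other hand G contains the 3-clique {2, 4, 6}. A clique must lie in a single bag of any decomposition, so no decomposition can have width below 2. Combining the bounds, tw(G) = 2.

Treewidth 2.
One such decomposition:
Bags: B1 = {1, 6, 8}  B2 = {4, 6, 8}  B3 = {1, 5, 6}  B4 = {6, 8, 9}  B5 = {3, 6, 9}  B6 = {6, 8, 10}  B7 = {2, 4, 6}  B8 = {6, 7, 9}
Tree: B1–B2, B1–B3, B1–B4, B4–B5, B2–B6, B2–B7, B5–B8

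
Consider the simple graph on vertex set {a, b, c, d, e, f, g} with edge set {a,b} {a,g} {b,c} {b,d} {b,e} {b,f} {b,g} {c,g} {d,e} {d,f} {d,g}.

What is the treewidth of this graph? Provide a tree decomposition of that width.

Treewidth 2.
One such decomposition:
Bags: B1 = {b, c, g}  B2 = {b, d, g}  B3 = {b, d, f}  B4 = {b, d, e}  B5 = {a, b, g}
Tree: B1–B2, B2–B3, B2–B4, B2–B5

The largest bag has 3 vertices, giving width 2; this decomposition certifies tw(G) ≤ 2. On the other hand G contains the 3-clique {b, d, g}. A clique must lie in a single bag of any decomposition, so no decomposition can have width below 2. Therefore the treewidth is 2.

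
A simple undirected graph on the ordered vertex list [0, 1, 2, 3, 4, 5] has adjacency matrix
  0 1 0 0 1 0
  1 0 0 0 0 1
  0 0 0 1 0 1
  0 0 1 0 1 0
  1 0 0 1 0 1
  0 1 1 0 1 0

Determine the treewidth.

A width-2 tree decomposition is:
Bags: B1 = {2, 3, 5}  B2 = {3, 4, 5}  B3 = {1, 4, 5}  B4 = {0, 1, 4}
Tree: B1–B2, B2–B3, B3–B4
Each bag holds 3 vertices, so the decomposition has width 2, which upper-bounds the treewidth. The edges 2–3–4–5–2 form a cycle, so G is not a tree and its treewidth is at least 2. The upper and lower bounds meet at 2, so that is the treewidth.

2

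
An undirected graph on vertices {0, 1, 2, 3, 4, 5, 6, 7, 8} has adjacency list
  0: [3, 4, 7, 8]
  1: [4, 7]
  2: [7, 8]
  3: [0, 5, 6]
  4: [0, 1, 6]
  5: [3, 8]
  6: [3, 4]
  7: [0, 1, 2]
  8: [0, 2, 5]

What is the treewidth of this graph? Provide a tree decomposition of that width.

Treewidth 3.
One such decomposition:
Bags: B1 = {1, 2, 4, 7}  B2 = {0, 2, 4, 7}  B3 = {0, 2, 4, 8}  B4 = {0, 4, 6, 8}  B5 = {0, 3, 6, 8}  B6 = {3, 5, 6, 8}
Tree: B1–B2, B2–B3, B3–B4, B4–B5, B5–B6

Every bag has size at most 4, so the width is 4 − 1 = 3 and tw(G) ≤ 3. For the lower bound: the 4 vertex sets {1,2,7}, {4}, {0}, {3,5,6,8} are disjoint, each induces a connected subgraph, and every pair is joined by at least one edge of G. Contracting each set to a single vertex therefore yields K_{4} as a minor, and since treewidth is minor-monotone, tw(G) ≥ tw(K_{4}) = 3. The upper and lower bounds meet at 3, so that is the treewidth.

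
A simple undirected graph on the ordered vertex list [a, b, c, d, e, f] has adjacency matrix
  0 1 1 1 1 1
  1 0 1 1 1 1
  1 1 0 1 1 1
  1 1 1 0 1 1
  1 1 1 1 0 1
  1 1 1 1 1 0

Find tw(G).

5

A width-5 tree decomposition is:
Bags: B1 = {a, b, c, d, e, f}
Tree: (single bag)
A single bag containing all 6 vertices is trivially a valid decomposition of width 5. For the lower bound, the 6 vertices {a, b, c, d, e, f} are pairwise adjacent, and any tree decomposition puts a clique entirely inside one bag — forcing width ≥ 5. Hence tw(G) = 5 exactly.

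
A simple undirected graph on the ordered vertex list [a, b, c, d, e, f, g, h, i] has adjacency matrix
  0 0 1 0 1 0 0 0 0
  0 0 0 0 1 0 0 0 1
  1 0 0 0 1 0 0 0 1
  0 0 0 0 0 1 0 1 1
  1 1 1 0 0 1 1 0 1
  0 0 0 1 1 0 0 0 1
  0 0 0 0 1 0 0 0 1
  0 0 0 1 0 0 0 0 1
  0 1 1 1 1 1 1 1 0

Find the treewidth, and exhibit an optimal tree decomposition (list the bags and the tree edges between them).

Treewidth 2.
Bags: B1 = {e, f, i}  B2 = {d, f, i}  B3 = {e, g, i}  B4 = {d, h, i}  B5 = {b, e, i}  B6 = {c, e, i}  B7 = {a, c, e}
Tree: B1–B2, B1–B3, B2–B4, B1–B5, B3–B6, B6–B7

Each bag holds 3 vertices, so the decomposition has width 2, which upper-bounds the treewidth. On the other hand G contains the 3-clique {a, c, e}. A clique must lie in a single bag of any decomposition, so no decomposition can have width below 2. The upper and lower bounds meet at 2, so that is the treewidth.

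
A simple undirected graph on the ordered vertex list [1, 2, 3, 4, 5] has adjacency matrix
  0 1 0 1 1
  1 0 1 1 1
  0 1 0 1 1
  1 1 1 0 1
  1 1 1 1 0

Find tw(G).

3

A width-3 tree decomposition is:
Bags: B1 = {1, 2, 4, 5}  B2 = {2, 3, 4, 5}
Tree: B1–B2
Each bag holds 4 vertices, so the decomposition has width 3, which upper-bounds the treewidth. For the lower bound, the 4 vertices {1, 2, 4, 5} are pairwise adjacent, and any tree decomposition puts a clique entirely inside one bag — forcing width ≥ 3. Hence tw(G) = 3 exactly.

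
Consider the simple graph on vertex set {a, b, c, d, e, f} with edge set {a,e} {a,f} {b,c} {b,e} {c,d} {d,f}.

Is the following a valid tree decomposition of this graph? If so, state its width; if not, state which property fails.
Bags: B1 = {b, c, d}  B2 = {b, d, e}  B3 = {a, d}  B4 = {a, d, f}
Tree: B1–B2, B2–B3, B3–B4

No — edge (e,a) lies in no bag.

A tree decomposition must satisfy three properties: every vertex lies in some bag; for every edge, both endpoints lie together in some bag; and for every vertex, the bags containing it form a connected subtree. Here edge (e,a) lies in no bag, so the decomposition is invalid.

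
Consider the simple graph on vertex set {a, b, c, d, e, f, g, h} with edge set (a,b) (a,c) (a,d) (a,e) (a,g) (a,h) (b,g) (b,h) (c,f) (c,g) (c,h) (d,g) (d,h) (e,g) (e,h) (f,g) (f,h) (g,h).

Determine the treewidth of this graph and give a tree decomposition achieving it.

Each bag holds 4 vertices, so the decomposition has width 3, which upper-bounds the treewidth. Conversely, {a, d, g, h} is a clique of size 4, and the vertices of any clique must share a bag in every tree decomposition; so some bag has ≥ 4 vertices and tw(G) ≥ 3. The upper and lower bounds meet at 3, so that is the treewidth.

Treewidth 3.
Bags: B1 = {a, d, g, h}  B2 = {a, e, g, h}  B3 = {a, c, g, h}  B4 = {a, b, g, h}  B5 = {c, f, g, h}
Tree: B1–B2, B1–B3, B2–B4, B3–B5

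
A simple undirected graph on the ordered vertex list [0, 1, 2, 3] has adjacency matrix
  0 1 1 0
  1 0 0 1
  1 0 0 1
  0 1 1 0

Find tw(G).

2

A width-2 tree decomposition is:
Bags: B1 = {0, 1, 3}  B2 = {0, 2, 3}
Tree: B1–B2
The largest bag has 3 vertices, giving width 2; this decomposition certifies tw(G) ≤ 2. For the lower bound, G contains the cycle 0–1–3–2–0, so G is not a forest; only forests have treewidth ≤ 1, hence tw(G) ≥ 2. Therefore the treewidth is 2.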